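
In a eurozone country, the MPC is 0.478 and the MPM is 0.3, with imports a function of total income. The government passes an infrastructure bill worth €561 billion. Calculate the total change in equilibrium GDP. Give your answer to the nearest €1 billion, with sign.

Government-spending multiplier = 1/(1 − c + m) = 1/(1 − 0.478 + 0.3) = 1/0.822 ≈ 1.217.
ΔY = k × ΔG = (+€561 billion) / 0.822 ≈ +€682 billion.

+€682 billion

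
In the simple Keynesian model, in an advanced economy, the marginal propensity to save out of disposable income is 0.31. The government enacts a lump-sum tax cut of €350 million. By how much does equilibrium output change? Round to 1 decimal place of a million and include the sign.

MPC = 1 − MPS = 1 − 0.31 = 0.69.
A lump-sum tax change of −€350 million shifts disposable income by +€350 million; first-round consumption changes by −c × ΔT = −0.69 × (−€350 million) = +€241.5 million.
Expenditure multiplier = 1/(1 − MPC) = 1/(1 − 0.69) = 1/0.31 ≈ 3.226.
The tax multiplier is −c × k ≈ −2.226, so ΔY = k × (−c·ΔT) = (+€241.5 million) / 0.31 ≈ +€779 million.

+€779.0 million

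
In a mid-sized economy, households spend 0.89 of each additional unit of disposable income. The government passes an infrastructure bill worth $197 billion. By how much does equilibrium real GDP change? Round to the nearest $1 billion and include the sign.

Expenditure multiplier = 1/(1 − MPC) = 1/(1 − 0.89) = 1/0.11 ≈ 9.091.
ΔY = k × ΔG = (+$197 billion) / 0.11 ≈ +$1,791 billion.

+$1,791 billion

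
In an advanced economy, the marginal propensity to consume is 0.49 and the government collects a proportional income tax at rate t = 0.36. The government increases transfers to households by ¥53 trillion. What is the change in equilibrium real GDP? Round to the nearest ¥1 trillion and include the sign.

+¥38 trillion

The transfer change shifts disposable income by +¥53 trillion, so first-round consumption changes by c·ΔTR = 0.49 × (+¥53 trillion) = +¥25.97 trillion.
Expenditure multiplier = 1/(1 − c(1−t)) = 1/(1 − 0.49×0.64) = 1/0.6864 ≈ 1.457.
The transfer multiplier is c × k ≈ 0.714, so ΔY = k × (c·ΔTR) = (+¥25.97 trillion) / 0.6864 ≈ +¥38 trillion.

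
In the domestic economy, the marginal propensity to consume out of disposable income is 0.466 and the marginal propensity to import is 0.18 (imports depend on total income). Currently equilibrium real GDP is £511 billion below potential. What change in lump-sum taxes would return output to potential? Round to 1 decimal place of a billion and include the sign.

−£782.9 billion

Spending multiplier = 1/(1 − c + m) = 1/(1 − 0.466 + 0.18) = 1/0.714 ≈ 1.401.
Tax multiplier = −c·k = −0.466/0.714 ≈ −0.653. Need ΔY = +£511 billion, so ΔT = ΔY/(−c·k) = −(+£511 billion) × 0.714 / 0.466 ≈ −£782.9 billion.
The government should cut lump-sum taxes by £782.9 billion.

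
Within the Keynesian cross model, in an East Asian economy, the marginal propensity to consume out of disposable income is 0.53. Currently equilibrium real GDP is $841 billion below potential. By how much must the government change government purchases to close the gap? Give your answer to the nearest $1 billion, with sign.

+$395 billion

Spending multiplier = 1/(1 − MPC) = 1/(1 − 0.53) = 1/0.47 ≈ 2.128.
Need ΔY = +$841 billion, so ΔG = ΔY/k = (+$841 billion) × 0.47 ≈ +$395 billion.
The government should increase government purchases by $395 billion.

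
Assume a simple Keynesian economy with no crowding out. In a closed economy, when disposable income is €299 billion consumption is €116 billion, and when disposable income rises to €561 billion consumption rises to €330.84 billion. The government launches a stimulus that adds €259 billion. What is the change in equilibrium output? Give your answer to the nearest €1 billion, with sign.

MPC = ΔC/ΔYd = (330.84 − 116)/(561 − 299) = 214.84/262 = 0.82.
Government-spending multiplier = 1/(1 − MPC) = 1/(1 − 0.82) = 1/0.18 ≈ 5.556.
ΔY = k × ΔG = (+€259 billion) / 0.18 ≈ +€1,439 billion.

+€1,439 billion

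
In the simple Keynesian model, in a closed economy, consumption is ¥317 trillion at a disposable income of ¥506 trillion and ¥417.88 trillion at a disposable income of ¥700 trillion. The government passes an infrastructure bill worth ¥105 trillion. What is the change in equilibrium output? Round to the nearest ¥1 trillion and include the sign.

MPC = ΔC/ΔYd = (417.88 − 317)/(700 − 506) = 100.88/194 = 0.52.
Government-spending multiplier = 1/(1 − MPC) = 1/(1 − 0.52) = 1/0.48 ≈ 2.083.
ΔY = k × ΔG = (+¥105 trillion) / 0.48 ≈ +¥219 trillion.

+¥219 trillion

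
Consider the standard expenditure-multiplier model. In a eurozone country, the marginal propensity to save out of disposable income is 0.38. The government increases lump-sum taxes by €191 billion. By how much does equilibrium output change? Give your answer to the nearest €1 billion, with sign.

−€312 billion

MPC = 1 − MPS = 1 − 0.38 = 0.62.
A lump-sum tax change of +€191 billion shifts disposable income by −€191 billion; first-round consumption changes by −c × ΔT = −0.62 × (+€191 billion) = −€118.42 billion.
Expenditure multiplier = 1/(1 − MPC) = 1/(1 − 0.62) = 1/0.38 ≈ 2.632.
The tax multiplier is −c × k ≈ −1.632, so ΔY = k × (−c·ΔT) = (−€118.42 billion) / 0.38 ≈ −€312 billion.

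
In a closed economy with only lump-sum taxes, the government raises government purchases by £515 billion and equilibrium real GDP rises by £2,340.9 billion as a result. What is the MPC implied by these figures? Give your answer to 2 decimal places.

Implied spending multiplier k = ΔY/ΔG = 2,340.9/515 ≈ 4.5454.
Since k = 1/(1 − MPC), MPC = 1 − 1/k = 1 − ΔG/ΔY = 1 − 515/2,340.9 ≈ 0.78.

0.78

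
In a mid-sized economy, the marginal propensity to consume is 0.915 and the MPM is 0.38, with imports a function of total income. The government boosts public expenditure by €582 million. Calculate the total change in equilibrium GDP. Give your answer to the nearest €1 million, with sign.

Expenditure multiplier = 1/(1 − c + m) = 1/(1 − 0.915 + 0.38) = 1/0.465 ≈ 2.151.
ΔY = k × ΔG = (+€582 million) / 0.465 ≈ +€1,252 million.

+€1,252 million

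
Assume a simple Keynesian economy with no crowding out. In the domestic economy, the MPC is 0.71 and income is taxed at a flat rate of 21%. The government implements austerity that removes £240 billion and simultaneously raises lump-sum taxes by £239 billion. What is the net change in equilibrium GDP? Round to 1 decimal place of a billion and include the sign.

Expenditure multiplier = 1/(1 − c(1−t)) = 1/(1 − 0.71×0.79) = 1/0.4391 ≈ 2.277.
ΔG contributes k·ΔG = (−£240 billion) / 0.4391 ≈ −£546.6 billion.
ΔT of +£239 billion changes first-round spending by −c·ΔT = −£169.69 billion, contributing k·(−c·ΔT) = (−£169.69 billion) / 0.4391 ≈ −£386.4 billion.
Net ΔY = k(ΔG − c·ΔT) = (−£409.69 billion) / 0.4391 ≈ −£933 billion.

−£933.0 billion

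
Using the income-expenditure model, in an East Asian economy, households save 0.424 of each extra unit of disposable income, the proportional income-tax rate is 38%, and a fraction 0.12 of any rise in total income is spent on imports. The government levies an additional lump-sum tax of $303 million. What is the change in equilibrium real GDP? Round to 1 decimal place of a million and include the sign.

−$228.8 million

MPC = 1 − MPS = 1 − 0.424 = 0.576.
A lump-sum tax change of +$303 million shifts disposable income by −$303 million; first-round consumption changes by −c × ΔT = −0.576 × (+$303 million) = −$174.528 million.
Expenditure multiplier = 1/(1 − c(1−t) + m) = 1/(1 − 0.576×0.62 + 0.12) = 1/0.76288 ≈ 1.311.
The tax multiplier is −c × k ≈ −0.755, so ΔY = k × (−c·ΔT) = (−$174.528 million) / 0.76288 ≈ −$228.8 million.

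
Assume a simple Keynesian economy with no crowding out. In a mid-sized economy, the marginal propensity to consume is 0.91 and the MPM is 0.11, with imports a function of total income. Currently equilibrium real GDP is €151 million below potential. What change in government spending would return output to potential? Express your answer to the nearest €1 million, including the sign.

Spending multiplier = 1/(1 − c + m) = 1/(1 − 0.91 + 0.11) = 1/0.2 = 5.
Need ΔY = +€151 million, so ΔG = ΔY/k = (+€151 million) × 0.2 ≈ +€30 million.
The government should increase government spending by €30 million.

+€30 million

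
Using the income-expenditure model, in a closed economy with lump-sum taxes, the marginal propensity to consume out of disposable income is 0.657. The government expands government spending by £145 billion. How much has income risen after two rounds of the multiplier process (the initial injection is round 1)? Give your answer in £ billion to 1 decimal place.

£240.3 billion

Round 1 adds ΔG = £145 billion; each later round is MPC = 0.657 times the previous.
After 2 rounds: 145 + 95.265 = ΔG·(1 − c^2)/(1 − c) = 145 × (1 − 0.431649)/0.343 ≈ £240.3 billion.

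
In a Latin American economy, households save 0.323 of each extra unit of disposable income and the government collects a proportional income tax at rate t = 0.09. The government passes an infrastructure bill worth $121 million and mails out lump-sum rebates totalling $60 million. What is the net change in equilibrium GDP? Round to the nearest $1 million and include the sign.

+$421 million

MPC = 1 − MPS = 1 − 0.323 = 0.677.
Expenditure multiplier = 1/(1 − c(1−t)) = 1/(1 − 0.677×0.91) = 1/0.38393 ≈ 2.605.
ΔG contributes k·ΔG = (+$121 million) / 0.38393 ≈ +$315.2 million.
ΔT of −$60 million changes first-round spending by −c·ΔT = +$40.62 million, contributing k·(−c·ΔT) = (+$40.62 million) / 0.38393 ≈ +$105.8 million.
Net ΔY = k(ΔG − c·ΔT) = (+$161.62 million) / 0.38393 ≈ +$421 million.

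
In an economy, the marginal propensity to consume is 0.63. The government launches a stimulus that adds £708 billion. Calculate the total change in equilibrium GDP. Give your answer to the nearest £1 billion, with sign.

Spending multiplier = 1/(1 − MPC) = 1/(1 − 0.63) = 1/0.37 ≈ 2.703.
ΔY = k × ΔG = (+£708 billion) / 0.37 ≈ +£1,914 billion.

+£1,914 billion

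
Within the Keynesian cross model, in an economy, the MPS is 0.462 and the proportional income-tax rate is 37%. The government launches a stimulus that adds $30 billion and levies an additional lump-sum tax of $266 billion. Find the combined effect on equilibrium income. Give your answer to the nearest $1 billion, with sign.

−$171 billion

MPC = 1 − MPS = 1 − 0.462 = 0.538.
Expenditure multiplier = 1/(1 − c(1−t)) = 1/(1 − 0.538×0.63) = 1/0.66106 ≈ 1.513.
ΔG contributes k·ΔG = (+$30 billion) / 0.66106 ≈ +$45.4 billion.
ΔT of +$266 billion changes first-round spending by −c·ΔT = −$143.108 billion, contributing k·(−c·ΔT) = (−$143.108 billion) / 0.66106 ≈ −$216.5 billion.
Net ΔY = k(ΔG − c·ΔT) = (−$113.108 billion) / 0.66106 ≈ −$171 billion.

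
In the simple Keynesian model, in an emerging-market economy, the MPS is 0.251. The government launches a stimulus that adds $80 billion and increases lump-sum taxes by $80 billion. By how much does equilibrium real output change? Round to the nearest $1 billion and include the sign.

+$80 billion

MPC = 1 − MPS = 1 − 0.251 = 0.749.
Expenditure multiplier = 1/(1 − MPC) = 1/(1 − 0.749) = 1/0.251 ≈ 3.984.
ΔG contributes k·ΔG = (+$80 billion) / 0.251 ≈ +$318.7 billion.
ΔT of +$80 billion changes first-round spending by −c·ΔT = −$59.92 billion, contributing k·(−c·ΔT) = (−$59.92 billion) / 0.251 ≈ −$238.7 billion.
With ΔG = ΔT and no other leakages, the balanced-budget multiplier is 1, so ΔY = ΔG = +$80 billion.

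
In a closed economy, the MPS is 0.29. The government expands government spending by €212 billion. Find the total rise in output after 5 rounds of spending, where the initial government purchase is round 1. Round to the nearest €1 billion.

€599 billion

MPC = 1 − MPS = 1 − 0.29 = 0.71.
Round 1 adds ΔG = €212 billion; each later round is MPC = 0.71 times the previous.
After 5 rounds: 212 + 150.52 + 106.8692 + 75.877132 + 53.87276372 = ΔG·(1 − c^5)/(1 − c) = 212 × (1 − 0.1804229351)/0.29 ≈ €599 billion.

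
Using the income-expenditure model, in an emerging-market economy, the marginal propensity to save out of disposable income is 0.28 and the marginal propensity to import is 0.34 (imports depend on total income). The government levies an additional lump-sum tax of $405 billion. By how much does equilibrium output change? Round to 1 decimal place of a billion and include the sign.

−$470.3 billion

MPC = 1 − MPS = 1 − 0.28 = 0.72.
A lump-sum tax change of +$405 billion shifts disposable income by −$405 billion; first-round consumption changes by −c × ΔT = −0.72 × (+$405 billion) = −$291.6 billion.
Expenditure multiplier = 1/(1 − c + m) = 1/(1 − 0.72 + 0.34) = 1/0.62 ≈ 1.613.
The tax multiplier is −c × k ≈ −1.161, so ΔY = k × (−c·ΔT) = (−$291.6 billion) / 0.62 ≈ −$470.3 billion.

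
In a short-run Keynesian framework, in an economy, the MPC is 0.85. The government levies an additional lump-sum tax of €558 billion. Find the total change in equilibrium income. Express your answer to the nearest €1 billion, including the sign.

A lump-sum tax change of +€558 billion shifts disposable income by −€558 billion; first-round consumption changes by −c × ΔT = −0.85 × (+€558 billion) = −€474.3 billion.
Expenditure multiplier = 1/(1 − MPC) = 1/(1 − 0.85) = 1/0.15 ≈ 6.667.
The tax multiplier is −c × k ≈ −5.667, so ΔY = k × (−c·ΔT) = (−€474.3 billion) / 0.15 = −€3,162 billion.

−€3,162 billion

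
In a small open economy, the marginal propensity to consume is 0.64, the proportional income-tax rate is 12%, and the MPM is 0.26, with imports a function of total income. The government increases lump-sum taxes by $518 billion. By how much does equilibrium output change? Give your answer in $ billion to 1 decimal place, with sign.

A lump-sum tax change of +$518 billion shifts disposable income by −$518 billion; first-round consumption changes by −c × ΔT = −0.64 × (+$518 billion) = −$331.52 billion.
Expenditure multiplier = 1/(1 − c(1−t) + m) = 1/(1 − 0.64×0.88 + 0.26) = 1/0.6968 ≈ 1.435.
The tax multiplier is −c × k ≈ −0.918, so ΔY = k × (−c·ΔT) = (−$331.52 billion) / 0.6968 ≈ −$475.8 billion.

−$475.8 billion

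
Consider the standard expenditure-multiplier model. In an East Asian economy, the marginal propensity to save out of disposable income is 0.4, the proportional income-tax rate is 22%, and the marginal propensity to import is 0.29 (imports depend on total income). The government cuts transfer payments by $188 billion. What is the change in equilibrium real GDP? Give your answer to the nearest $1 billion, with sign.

MPC = 1 − MPS = 1 − 0.4 = 0.6.
The transfer change shifts disposable income by −$188 billion, so first-round consumption changes by c·ΔTR = 0.6 × (−$188 billion) = −$112.8 billion.
Expenditure multiplier = 1/(1 − c(1−t) + m) = 1/(1 − 0.6×0.78 + 0.29) = 1/0.822 ≈ 1.217.
The transfer multiplier is c × k ≈ 0.73, so ΔY = k × (c·ΔTR) = (−$112.8 billion) / 0.822 ≈ −$137 billion.

−$137 billion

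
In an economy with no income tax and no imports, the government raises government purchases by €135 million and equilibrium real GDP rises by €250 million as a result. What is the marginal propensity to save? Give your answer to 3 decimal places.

Implied spending multiplier k = ΔY/ΔG = 250/135 ≈ 1.8519.
Since k = 1/(1 − MPC), MPC = 1 − 1/k = 1 − ΔG/ΔY = 1 − 135/250 = 0.460.
MPS = 1 − MPC = 0.540.

0.540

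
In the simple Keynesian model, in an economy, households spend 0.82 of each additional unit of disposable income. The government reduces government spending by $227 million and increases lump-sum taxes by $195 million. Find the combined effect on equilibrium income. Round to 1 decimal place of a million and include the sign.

−$2,149.4 million

Expenditure multiplier = 1/(1 − MPC) = 1/(1 − 0.82) = 1/0.18 ≈ 5.556.
ΔG contributes k·ΔG = (−$227 million) / 0.18 ≈ −$1,261.1 million.
ΔT of +$195 million changes first-round spending by −c·ΔT = −$159.9 million, contributing k·(−c·ΔT) = (−$159.9 million) / 0.18 ≈ −$888.3 million.
Net ΔY = k(ΔG − c·ΔT) = (−$386.9 million) / 0.18 ≈ −$2,149.4 million.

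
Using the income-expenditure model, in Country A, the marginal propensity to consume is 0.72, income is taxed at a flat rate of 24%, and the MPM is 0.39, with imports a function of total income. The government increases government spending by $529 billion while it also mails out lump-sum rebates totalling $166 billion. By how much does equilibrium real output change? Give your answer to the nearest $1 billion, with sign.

Expenditure multiplier = 1/(1 − c(1−t) + m) = 1/(1 − 0.72×0.76 + 0.39) = 1/0.8428 ≈ 1.187.
ΔG contributes k·ΔG = (+$529 billion) / 0.8428 ≈ +$627.7 billion.
ΔT of −$166 billion changes first-round spending by −c·ΔT = +$119.52 billion, contributing k·(−c·ΔT) = (+$119.52 billion) / 0.8428 ≈ +$141.8 billion.
Net ΔY = k(ΔG − c·ΔT) = (+$648.52 billion) / 0.8428 ≈ +$769 billion.

+$769 billion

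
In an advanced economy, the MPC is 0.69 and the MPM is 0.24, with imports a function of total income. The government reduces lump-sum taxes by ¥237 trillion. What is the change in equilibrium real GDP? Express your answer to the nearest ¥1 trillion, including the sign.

A lump-sum tax change of −¥237 trillion shifts disposable income by +¥237 trillion; first-round consumption changes by −c × ΔT = −0.69 × (−¥237 trillion) = +¥163.53 trillion.
Expenditure multiplier = 1/(1 − c + m) = 1/(1 − 0.69 + 0.24) = 1/0.55 ≈ 1.818.
The tax multiplier is −c × k ≈ −1.255, so ΔY = k × (−c·ΔT) = (+¥163.53 trillion) / 0.55 ≈ +¥297 trillion.

+¥297 trillion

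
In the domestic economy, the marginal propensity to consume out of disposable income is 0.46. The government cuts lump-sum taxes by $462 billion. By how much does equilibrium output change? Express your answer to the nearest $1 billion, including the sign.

A lump-sum tax change of −$462 billion shifts disposable income by +$462 billion; first-round consumption changes by −c × ΔT = −0.46 × (−$462 billion) = +$212.52 billion.
Expenditure multiplier = 1/(1 − MPC) = 1/(1 − 0.46) = 1/0.54 ≈ 1.852.
The tax multiplier is −c × k ≈ −0.852, so ΔY = k × (−c·ΔT) = (+$212.52 billion) / 0.54 ≈ +$394 billion.

+$394 billion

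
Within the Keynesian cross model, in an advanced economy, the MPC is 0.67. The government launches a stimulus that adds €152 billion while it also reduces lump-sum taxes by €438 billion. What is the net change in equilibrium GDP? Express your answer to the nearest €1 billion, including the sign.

Expenditure multiplier = 1/(1 − MPC) = 1/(1 − 0.67) = 1/0.33 ≈ 3.03.
ΔG contributes k·ΔG = (+€152 billion) / 0.33 ≈ +€460.6 billion.
ΔT of −€438 billion changes first-round spending by −c·ΔT = +€293.46 billion, contributing k·(−c·ΔT) = (+€293.46 billion) / 0.33 ≈ +€889.3 billion.
Net ΔY = k(ΔG − c·ΔT) = (+€445.46 billion) / 0.33 ≈ +€1,350 billion.

+€1,350 billion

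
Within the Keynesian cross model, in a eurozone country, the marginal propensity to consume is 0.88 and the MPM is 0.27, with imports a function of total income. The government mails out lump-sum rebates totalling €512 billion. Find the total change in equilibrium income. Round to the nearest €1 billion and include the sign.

+€1,155 billion

A lump-sum tax change of −€512 billion shifts disposable income by +€512 billion; first-round consumption changes by −c × ΔT = −0.88 × (−€512 billion) = +€450.56 billion.
Expenditure multiplier = 1/(1 − c + m) = 1/(1 − 0.88 + 0.27) = 1/0.39 ≈ 2.564.
The tax multiplier is −c × k ≈ −2.256, so ΔY = k × (−c·ΔT) = (+€450.56 billion) / 0.39 ≈ +€1,155 billion.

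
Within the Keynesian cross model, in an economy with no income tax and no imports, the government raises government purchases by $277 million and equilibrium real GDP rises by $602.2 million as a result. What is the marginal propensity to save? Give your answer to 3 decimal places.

Implied spending multiplier k = ΔY/ΔG = 602.2/277 ≈ 2.174.
Since k = 1/(1 − MPC), MPC = 1 − 1/k = 1 − ΔG/ΔY = 1 − 277/602.2 ≈ 0.540.
MPS = 1 − MPC = 0.460.

0.460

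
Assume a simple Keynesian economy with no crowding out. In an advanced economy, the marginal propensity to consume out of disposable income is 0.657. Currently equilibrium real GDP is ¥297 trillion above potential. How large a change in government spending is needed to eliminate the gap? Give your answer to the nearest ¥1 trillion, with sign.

Spending multiplier = 1/(1 − MPC) = 1/(1 − 0.657) = 1/0.343 ≈ 2.915.
Need ΔY = −¥297 trillion, so ΔG = ΔY/k = (−¥297 trillion) × 0.343 ≈ −¥102 trillion.
The government should cut government spending by ¥102 trillion.

−¥102 trillion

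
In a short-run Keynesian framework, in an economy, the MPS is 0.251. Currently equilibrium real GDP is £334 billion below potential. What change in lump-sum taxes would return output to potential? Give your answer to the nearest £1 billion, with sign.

−£112 billion

MPC = 1 − MPS = 1 − 0.251 = 0.749.
Spending multiplier = 1/(1 − MPC) = 1/(1 − 0.749) = 1/0.251 ≈ 3.984.
Tax multiplier = −c·k = −0.749/0.251 ≈ −2.984. Need ΔY = +£334 billion, so ΔT = ΔY/(−c·k) = −(+£334 billion) × 0.251 / 0.749 ≈ −£112 billion.
The government should cut lump-sum taxes by £112 billion.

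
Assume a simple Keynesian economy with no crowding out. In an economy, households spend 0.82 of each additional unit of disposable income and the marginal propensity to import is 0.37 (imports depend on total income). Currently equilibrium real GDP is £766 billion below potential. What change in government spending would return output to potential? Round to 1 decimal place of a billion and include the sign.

+£421.3 billion

Spending multiplier = 1/(1 − c + m) = 1/(1 − 0.82 + 0.37) = 1/0.55 ≈ 1.818.
Need ΔY = +£766 billion, so ΔG = ΔY/k = (+£766 billion) × 0.55 = +£421.3 billion.
The government should increase government spending by £421.3 billion.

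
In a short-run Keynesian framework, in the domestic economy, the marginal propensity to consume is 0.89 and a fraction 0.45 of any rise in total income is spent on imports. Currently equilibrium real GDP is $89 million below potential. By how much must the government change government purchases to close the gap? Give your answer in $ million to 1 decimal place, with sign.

Spending multiplier = 1/(1 − c + m) = 1/(1 − 0.89 + 0.45) = 1/0.56 ≈ 1.786.
Need ΔY = +$89 million, so ΔG = ΔY/k = (+$89 million) × 0.56 ≈ +$49.8 million.
The government should increase government purchases by $49.8 million.

+$49.8 million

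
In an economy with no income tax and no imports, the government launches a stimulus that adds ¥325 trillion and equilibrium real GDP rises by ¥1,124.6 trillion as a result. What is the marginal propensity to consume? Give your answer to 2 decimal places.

0.71

Implied spending multiplier k = ΔY/ΔG = 1,124.6/325 ≈ 3.4603.
Since k = 1/(1 − MPC), MPC = 1 − 1/k = 1 − ΔG/ΔY = 1 − 325/1,124.6 ≈ 0.71.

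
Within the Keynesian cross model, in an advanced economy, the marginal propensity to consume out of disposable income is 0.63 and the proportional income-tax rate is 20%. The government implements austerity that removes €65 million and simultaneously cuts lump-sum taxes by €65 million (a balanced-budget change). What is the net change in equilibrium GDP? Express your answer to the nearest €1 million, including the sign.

Expenditure multiplier = 1/(1 − c(1−t)) = 1/(1 − 0.63×0.8) = 1/0.496 ≈ 2.016.
ΔG contributes k·ΔG = (−€65 million) / 0.496 ≈ −€131 million.
ΔT of −€65 million changes first-round spending by −c·ΔT = +€40.95 million, contributing k·(−c·ΔT) = (+€40.95 million) / 0.496 ≈ +€82.6 million.
Net ΔY = k(ΔG − c·ΔT) = (−€24.05 million) / 0.496 ≈ −€48 million.

−€48 million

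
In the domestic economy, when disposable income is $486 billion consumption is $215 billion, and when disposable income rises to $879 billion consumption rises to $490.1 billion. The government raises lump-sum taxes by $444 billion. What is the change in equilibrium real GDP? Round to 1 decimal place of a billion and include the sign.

−$1,036.0 billion

MPC = ΔC/ΔYd = (490.1 − 215)/(879 − 486) = 275.1/393 = 0.7.
A lump-sum tax change of +$444 billion shifts disposable income by −$444 billion; first-round consumption changes by −c × ΔT = −0.7 × (+$444 billion) = −$310.8 billion.
Expenditure multiplier = 1/(1 − MPC) = 1/(1 − 0.7) = 1/0.3 ≈ 3.333.
The tax multiplier is −c × k ≈ −2.333, so ΔY = k × (−c·ΔT) = (−$310.8 billion) / 0.3 = −$1,036 billion.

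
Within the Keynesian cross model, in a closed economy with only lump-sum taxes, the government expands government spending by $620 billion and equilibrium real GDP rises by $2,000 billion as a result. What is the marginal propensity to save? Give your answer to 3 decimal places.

Implied spending multiplier k = ΔY/ΔG = 2,000/620 ≈ 3.2258.
Since k = 1/(1 − MPC), MPC = 1 − 1/k = 1 − ΔG/ΔY = 1 − 620/2,000 = 0.690.
MPS = 1 − MPC = 0.310.

0.310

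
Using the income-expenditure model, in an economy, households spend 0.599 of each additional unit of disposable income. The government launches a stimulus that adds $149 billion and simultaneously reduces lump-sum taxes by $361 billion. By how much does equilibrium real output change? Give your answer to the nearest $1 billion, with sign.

Expenditure multiplier = 1/(1 − MPC) = 1/(1 − 0.599) = 1/0.401 ≈ 2.494.
ΔG contributes k·ΔG = (+$149 billion) / 0.401 ≈ +$371.6 billion.
ΔT of −$361 billion changes first-round spending by −c·ΔT = +$216.239 billion, contributing k·(−c·ΔT) = (+$216.239 billion) / 0.401 ≈ +$539.2 billion.
Net ΔY = k(ΔG − c·ΔT) = (+$365.239 billion) / 0.401 ≈ +$911 billion.

+$911 billion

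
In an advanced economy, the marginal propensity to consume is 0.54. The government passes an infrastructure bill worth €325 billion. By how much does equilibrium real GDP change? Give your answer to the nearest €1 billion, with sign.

+€707 billion

Government-spending multiplier = 1/(1 − MPC) = 1/(1 − 0.54) = 1/0.46 ≈ 2.174.
ΔY = k × ΔG = (+€325 billion) / 0.46 ≈ +€707 billion.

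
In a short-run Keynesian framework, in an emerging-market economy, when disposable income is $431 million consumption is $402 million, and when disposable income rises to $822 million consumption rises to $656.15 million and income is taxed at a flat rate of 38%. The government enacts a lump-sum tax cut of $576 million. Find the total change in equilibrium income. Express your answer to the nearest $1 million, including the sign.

MPC = ΔC/ΔYd = (656.15 − 402)/(822 − 431) = 254.15/391 = 0.65.
A lump-sum tax change of −$576 million shifts disposable income by +$576 million; first-round consumption changes by −c × ΔT = −0.65 × (−$576 million) = +$374.4 million.
Expenditure multiplier = 1/(1 − c(1−t)) = 1/(1 − 0.65×0.62) = 1/0.597 ≈ 1.675.
The tax multiplier is −c × k ≈ −1.089, so ΔY = k × (−c·ΔT) = (+$374.4 million) / 0.597 ≈ +$627 million.

+$627 million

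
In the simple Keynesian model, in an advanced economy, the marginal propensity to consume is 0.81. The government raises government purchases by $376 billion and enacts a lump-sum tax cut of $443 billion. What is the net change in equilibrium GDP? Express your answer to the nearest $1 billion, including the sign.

Expenditure multiplier = 1/(1 − MPC) = 1/(1 − 0.81) = 1/0.19 ≈ 5.263.
ΔG contributes k·ΔG = (+$376 billion) / 0.19 ≈ +$1,978.9 billion.
ΔT of −$443 billion changes first-round spending by −c·ΔT = +$358.83 billion, contributing k·(−c·ΔT) = (+$358.83 billion) / 0.19 ≈ +$1,888.6 billion.
Net ΔY = k(ΔG − c·ΔT) = (+$734.83 billion) / 0.19 ≈ +$3,868 billion.

+$3,868 billion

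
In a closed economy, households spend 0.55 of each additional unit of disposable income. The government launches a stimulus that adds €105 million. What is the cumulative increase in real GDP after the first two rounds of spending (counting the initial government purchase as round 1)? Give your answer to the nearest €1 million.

Round 1 adds ΔG = €105 million; each later round is MPC = 0.55 times the previous.
After 2 rounds: 105 + 57.75 = ΔG·(1 − c^2)/(1 − c) = 105 × (1 − 0.3025)/0.45 ≈ €163 million.

€163 million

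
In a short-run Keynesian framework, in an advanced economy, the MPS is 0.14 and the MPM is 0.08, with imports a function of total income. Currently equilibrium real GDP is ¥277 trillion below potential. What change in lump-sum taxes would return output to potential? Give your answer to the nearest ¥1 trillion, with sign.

−¥71 trillion

MPC = 1 − MPS = 1 − 0.14 = 0.86.
Spending multiplier = 1/(1 − c + m) = 1/(1 − 0.86 + 0.08) = 1/0.22 ≈ 4.545.
Tax multiplier = −c·k = −0.86/0.22 ≈ −3.909. Need ΔY = +¥277 trillion, so ΔT = ΔY/(−c·k) = −(+¥277 trillion) × 0.22 / 0.86 ≈ −¥71 trillion.
The government should cut lump-sum taxes by ¥71 trillion.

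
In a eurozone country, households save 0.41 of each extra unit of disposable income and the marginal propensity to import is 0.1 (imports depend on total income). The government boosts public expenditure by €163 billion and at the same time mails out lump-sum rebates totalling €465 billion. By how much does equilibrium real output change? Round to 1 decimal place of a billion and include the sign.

+€857.5 billion

MPC = 1 − MPS = 1 − 0.41 = 0.59.
Expenditure multiplier = 1/(1 − c + m) = 1/(1 − 0.59 + 0.1) = 1/0.51 ≈ 1.961.
ΔG contributes k·ΔG = (+€163 billion) / 0.51 ≈ +€319.6 billion.
ΔT of −€465 billion changes first-round spending by −c·ΔT = +€274.35 billion, contributing k·(−c·ΔT) = (+€274.35 billion) / 0.51 ≈ +€537.9 billion.
Net ΔY = k(ΔG − c·ΔT) = (+€437.35 billion) / 0.51 ≈ +€857.5 billion.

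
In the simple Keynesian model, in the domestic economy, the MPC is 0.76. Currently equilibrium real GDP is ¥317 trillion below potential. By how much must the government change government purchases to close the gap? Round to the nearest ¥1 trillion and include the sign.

+¥76 trillion

Spending multiplier = 1/(1 − MPC) = 1/(1 − 0.76) = 1/0.24 ≈ 4.167.
Need ΔY = +¥317 trillion, so ΔG = ΔY/k = (+¥317 trillion) × 0.24 ≈ +¥76 trillion.
The government should increase government purchases by ¥76 trillion.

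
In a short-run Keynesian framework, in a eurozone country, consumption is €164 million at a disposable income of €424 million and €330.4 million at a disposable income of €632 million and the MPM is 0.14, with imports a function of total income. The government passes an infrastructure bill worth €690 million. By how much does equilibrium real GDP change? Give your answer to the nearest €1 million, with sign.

MPC = ΔC/ΔYd = (330.4 − 164)/(632 − 424) = 166.4/208 = 0.8.
Expenditure multiplier = 1/(1 − c + m) = 1/(1 − 0.8 + 0.14) = 1/0.34 ≈ 2.941.
ΔY = k × ΔG = (+€690 million) / 0.34 ≈ +€2,029 million.

+€2,029 million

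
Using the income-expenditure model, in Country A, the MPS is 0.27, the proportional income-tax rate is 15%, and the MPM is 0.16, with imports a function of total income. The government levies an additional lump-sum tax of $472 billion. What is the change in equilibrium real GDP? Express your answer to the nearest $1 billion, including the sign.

−$639 billion

MPC = 1 − MPS = 1 − 0.27 = 0.73.
A lump-sum tax change of +$472 billion shifts disposable income by −$472 billion; first-round consumption changes by −c × ΔT = −0.73 × (+$472 billion) = −$344.56 billion.
Expenditure multiplier = 1/(1 − c(1−t) + m) = 1/(1 − 0.73×0.85 + 0.16) = 1/0.5395 ≈ 1.854.
The tax multiplier is −c × k ≈ −1.353, so ΔY = k × (−c·ΔT) = (−$344.56 billion) / 0.5395 ≈ −$639 billion.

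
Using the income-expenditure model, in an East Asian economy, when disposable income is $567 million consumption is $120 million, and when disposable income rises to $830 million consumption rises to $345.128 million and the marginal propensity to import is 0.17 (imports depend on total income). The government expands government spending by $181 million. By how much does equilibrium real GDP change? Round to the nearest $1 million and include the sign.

MPC = ΔC/ΔYd = (345.128 − 120)/(830 − 567) = 225.128/263 = 0.856.
Spending multiplier = 1/(1 − c + m) = 1/(1 − 0.856 + 0.17) = 1/0.314 ≈ 3.185.
ΔY = k × ΔG = (+$181 million) / 0.314 ≈ +$576 million.

+$576 million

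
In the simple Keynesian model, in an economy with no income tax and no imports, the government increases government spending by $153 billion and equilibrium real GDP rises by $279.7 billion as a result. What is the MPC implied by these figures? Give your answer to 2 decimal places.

0.45

Implied spending multiplier k = ΔY/ΔG = 279.7/153 ≈ 1.8281.
Since k = 1/(1 − MPC), MPC = 1 − 1/k = 1 − ΔG/ΔY = 1 − 153/279.7 ≈ 0.45.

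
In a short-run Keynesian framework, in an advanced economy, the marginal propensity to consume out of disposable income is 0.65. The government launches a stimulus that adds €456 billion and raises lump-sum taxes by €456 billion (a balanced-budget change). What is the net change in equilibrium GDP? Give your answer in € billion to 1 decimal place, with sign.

+€456.0 billion

Expenditure multiplier = 1/(1 − MPC) = 1/(1 − 0.65) = 1/0.35 ≈ 2.857.
ΔG contributes k·ΔG = (+€456 billion) / 0.35 ≈ +€1,302.9 billion.
ΔT of +€456 billion changes first-round spending by −c·ΔT = −€296.4 billion, contributing k·(−c·ΔT) = (−€296.4 billion) / 0.35 ≈ −€846.9 billion.
With ΔG = ΔT and no other leakages, the balanced-budget multiplier is 1, so ΔY = ΔG = +€456 billion.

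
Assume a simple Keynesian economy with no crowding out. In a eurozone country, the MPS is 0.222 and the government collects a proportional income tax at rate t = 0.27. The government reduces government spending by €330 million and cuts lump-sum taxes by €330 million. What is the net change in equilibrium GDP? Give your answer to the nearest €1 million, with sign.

MPC = 1 − MPS = 1 − 0.222 = 0.778.
Expenditure multiplier = 1/(1 − c(1−t)) = 1/(1 − 0.778×0.73) = 1/0.43206 ≈ 2.314.
ΔG contributes k·ΔG = (−€330 million) / 0.43206 ≈ −€763.8 million.
ΔT of −€330 million changes first-round spending by −c·ΔT = +€256.74 million, contributing k·(−c·ΔT) = (+€256.74 million) / 0.43206 ≈ +€594.2 million.
Net ΔY = k(ΔG − c·ΔT) = (−€73.26 million) / 0.43206 ≈ −€170 million.

−€170 million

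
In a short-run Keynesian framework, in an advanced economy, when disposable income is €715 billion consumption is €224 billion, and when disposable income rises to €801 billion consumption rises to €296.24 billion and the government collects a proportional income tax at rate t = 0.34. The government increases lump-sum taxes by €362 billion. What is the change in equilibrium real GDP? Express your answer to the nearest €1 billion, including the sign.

MPC = ΔC/ΔYd = (296.24 − 224)/(801 − 715) = 72.24/86 = 0.84.
A lump-sum tax change of +€362 billion shifts disposable income by −€362 billion; first-round consumption changes by −c × ΔT = −0.84 × (+€362 billion) = −€304.08 billion.
Expenditure multiplier = 1/(1 − c(1−t)) = 1/(1 − 0.84×0.66) = 1/0.4456 ≈ 2.244.
The tax multiplier is −c × k ≈ −1.885, so ΔY = k × (−c·ΔT) = (−€304.08 billion) / 0.4456 ≈ −€682 billion.

−€682 billion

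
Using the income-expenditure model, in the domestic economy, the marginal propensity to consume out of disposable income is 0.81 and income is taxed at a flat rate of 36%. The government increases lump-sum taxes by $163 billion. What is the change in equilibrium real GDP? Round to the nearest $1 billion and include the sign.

−$274 billion

A lump-sum tax change of +$163 billion shifts disposable income by −$163 billion; first-round consumption changes by −c × ΔT = −0.81 × (+$163 billion) = −$132.03 billion.
Expenditure multiplier = 1/(1 − c(1−t)) = 1/(1 − 0.81×0.64) = 1/0.4816 ≈ 2.076.
The tax multiplier is −c × k ≈ −1.682, so ΔY = k × (−c·ΔT) = (−$132.03 billion) / 0.4816 ≈ −$274 billion.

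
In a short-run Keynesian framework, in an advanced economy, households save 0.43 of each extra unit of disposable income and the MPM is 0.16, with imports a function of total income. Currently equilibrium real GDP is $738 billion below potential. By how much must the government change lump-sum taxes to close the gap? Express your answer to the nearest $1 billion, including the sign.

−$764 billion

MPC = 1 − MPS = 1 − 0.43 = 0.57.
Spending multiplier = 1/(1 − c + m) = 1/(1 − 0.57 + 0.16) = 1/0.59 ≈ 1.695.
Tax multiplier = −c·k = −0.57/0.59 ≈ −0.966. Need ΔY = +$738 billion, so ΔT = ΔY/(−c·k) = −(+$738 billion) × 0.59 / 0.57 ≈ −$764 billion.
The government should cut lump-sum taxes by $764 billion.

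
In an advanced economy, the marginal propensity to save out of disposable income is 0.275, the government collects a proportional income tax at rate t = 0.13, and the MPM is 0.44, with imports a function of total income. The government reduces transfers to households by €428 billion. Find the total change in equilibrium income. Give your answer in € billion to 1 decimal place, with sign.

−€383.4 billion

MPC = 1 − MPS = 1 − 0.275 = 0.725.
The transfer change shifts disposable income by −€428 billion, so first-round consumption changes by c·ΔTR = 0.725 × (−€428 billion) = −€310.3 billion.
Expenditure multiplier = 1/(1 − c(1−t) + m) = 1/(1 − 0.725×0.87 + 0.44) = 1/0.80925 ≈ 1.236.
The transfer multiplier is c × k ≈ 0.896, so ΔY = k × (c·ΔTR) = (−€310.3 billion) / 0.80925 ≈ −€383.4 billion.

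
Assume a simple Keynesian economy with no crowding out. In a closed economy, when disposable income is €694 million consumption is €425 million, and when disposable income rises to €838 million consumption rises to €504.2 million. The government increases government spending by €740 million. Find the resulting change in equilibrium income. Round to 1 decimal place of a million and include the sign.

+€1,644.4 million

MPC = ΔC/ΔYd = (504.2 − 425)/(838 − 694) = 79.2/144 = 0.55.
Government-spending multiplier = 1/(1 − MPC) = 1/(1 − 0.55) = 1/0.45 ≈ 2.222.
ΔY = k × ΔG = (+€740 million) / 0.45 ≈ +€1,644.4 million.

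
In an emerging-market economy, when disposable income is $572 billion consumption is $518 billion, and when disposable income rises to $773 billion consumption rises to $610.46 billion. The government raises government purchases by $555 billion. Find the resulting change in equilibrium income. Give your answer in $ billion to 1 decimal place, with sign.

+$1,027.8 billion

MPC = ΔC/ΔYd = (610.46 − 518)/(773 − 572) = 92.46/201 = 0.46.
Spending multiplier = 1/(1 − MPC) = 1/(1 − 0.46) = 1/0.54 ≈ 1.852.
ΔY = k × ΔG = (+$555 billion) / 0.54 ≈ +$1,027.8 billion.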